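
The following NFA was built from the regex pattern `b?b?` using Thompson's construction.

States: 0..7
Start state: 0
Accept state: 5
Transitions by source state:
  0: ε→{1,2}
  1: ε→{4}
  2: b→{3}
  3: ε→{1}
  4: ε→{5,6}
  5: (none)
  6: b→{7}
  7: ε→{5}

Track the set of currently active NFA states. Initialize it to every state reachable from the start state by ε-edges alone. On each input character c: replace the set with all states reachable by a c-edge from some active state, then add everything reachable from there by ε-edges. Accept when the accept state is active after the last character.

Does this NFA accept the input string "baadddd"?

Answer: REJECT

Steps:
initial (ε-close {0}): {0,1,2,4,5,6}
'b' @ 1: {1,3,4,5,6,7}  [accepting]
'a' @ 2: {}  — state set empty
rest 'adddd' ignored (set empty)
after full input: {}  (accept=5 not in)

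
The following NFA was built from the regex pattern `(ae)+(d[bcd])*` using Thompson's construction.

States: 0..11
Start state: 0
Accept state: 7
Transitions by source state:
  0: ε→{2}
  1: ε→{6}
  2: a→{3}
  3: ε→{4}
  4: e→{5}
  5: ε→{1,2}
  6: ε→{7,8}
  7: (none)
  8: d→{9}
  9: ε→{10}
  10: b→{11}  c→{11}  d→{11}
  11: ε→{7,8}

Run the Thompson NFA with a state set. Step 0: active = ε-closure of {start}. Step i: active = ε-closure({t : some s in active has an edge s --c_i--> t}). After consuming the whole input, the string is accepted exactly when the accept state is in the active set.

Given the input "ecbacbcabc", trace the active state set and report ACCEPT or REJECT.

start: ε-closure({0}) = {0,2}
'e' @ 1: {}  — no active states
rest 'cbacbcabc' ignored (set empty)
after full input: {}  (accept=7 not in)

Answer: REJECT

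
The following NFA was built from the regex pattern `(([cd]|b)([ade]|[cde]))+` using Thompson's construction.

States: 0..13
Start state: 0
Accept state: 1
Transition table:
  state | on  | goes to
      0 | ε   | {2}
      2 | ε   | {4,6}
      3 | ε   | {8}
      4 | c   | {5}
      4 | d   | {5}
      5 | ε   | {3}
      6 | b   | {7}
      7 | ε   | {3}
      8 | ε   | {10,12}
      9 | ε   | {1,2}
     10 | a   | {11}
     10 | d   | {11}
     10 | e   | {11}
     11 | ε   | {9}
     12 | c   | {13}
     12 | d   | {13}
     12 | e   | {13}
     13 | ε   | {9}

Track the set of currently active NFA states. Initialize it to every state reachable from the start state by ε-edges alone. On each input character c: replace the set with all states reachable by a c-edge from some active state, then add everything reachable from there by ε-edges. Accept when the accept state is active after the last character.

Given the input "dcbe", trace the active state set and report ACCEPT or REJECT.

Answer: ACCEPT

Steps:
S₀ = ε-closure({0}) = {0,2,4,6}
'd' @ 1: {3,5,8,10,12}
'c' @ 2: {1,2,4,6,9,13}  [accepting]
'b' @ 3: {3,7,8,10,12}
'e' @ 4: {1,2,4,6,9,11,13}  [accepting]
end set {1,2,4,6,9,11,13} — state 1 in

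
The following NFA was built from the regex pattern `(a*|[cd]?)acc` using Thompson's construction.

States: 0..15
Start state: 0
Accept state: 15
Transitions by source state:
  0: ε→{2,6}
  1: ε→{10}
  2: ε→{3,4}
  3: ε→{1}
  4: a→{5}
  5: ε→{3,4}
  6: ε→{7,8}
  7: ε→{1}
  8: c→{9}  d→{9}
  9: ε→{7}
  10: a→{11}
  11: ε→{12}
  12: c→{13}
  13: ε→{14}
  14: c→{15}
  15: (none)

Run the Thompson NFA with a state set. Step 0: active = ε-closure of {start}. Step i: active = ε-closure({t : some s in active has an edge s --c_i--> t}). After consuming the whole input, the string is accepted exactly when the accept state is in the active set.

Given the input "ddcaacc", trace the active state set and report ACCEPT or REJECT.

initial (ε-close {0}): {0,1,2,3,4,6,7,8,10}
'd' @ 1: {1,7,9,10}
'd' @ 2: {}  — dead — no transitions
rest 'caacc' ignored (set empty)
final: {}; accept 15 not in set

Answer: REJECT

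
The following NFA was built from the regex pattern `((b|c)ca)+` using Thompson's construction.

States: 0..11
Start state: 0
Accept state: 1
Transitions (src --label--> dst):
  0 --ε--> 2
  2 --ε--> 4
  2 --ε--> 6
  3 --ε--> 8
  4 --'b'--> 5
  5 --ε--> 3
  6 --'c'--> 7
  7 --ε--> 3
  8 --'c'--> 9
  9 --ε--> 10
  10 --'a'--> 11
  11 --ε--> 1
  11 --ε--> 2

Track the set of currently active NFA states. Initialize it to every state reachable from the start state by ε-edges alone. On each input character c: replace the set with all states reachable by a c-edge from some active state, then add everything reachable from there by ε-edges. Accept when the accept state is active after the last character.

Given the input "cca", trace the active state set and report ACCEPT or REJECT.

start: ε-closure({0}) = {0,2,4,6}
'c' @ 1: {3,7,8}
'c' @ 2: {9,10}
'a' @ 3: {1,2,4,6,11}  (accept∈set)
end set {1,2,4,6,11} — state 1 in

Answer: ACCEPT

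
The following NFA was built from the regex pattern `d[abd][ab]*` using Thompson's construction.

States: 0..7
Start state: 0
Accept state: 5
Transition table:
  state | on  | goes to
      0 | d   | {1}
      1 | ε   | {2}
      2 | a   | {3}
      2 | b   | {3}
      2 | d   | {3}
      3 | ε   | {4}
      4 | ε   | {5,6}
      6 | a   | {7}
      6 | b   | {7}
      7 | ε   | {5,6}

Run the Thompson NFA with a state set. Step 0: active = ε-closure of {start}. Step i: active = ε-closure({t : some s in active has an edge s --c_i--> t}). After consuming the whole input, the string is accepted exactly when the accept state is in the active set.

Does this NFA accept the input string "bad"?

Answer: REJECT

Derivation:
initial (ε-close {0}): {0}
'b' @ 1: {}  — state set empty
rest 'ad' ignored (set empty)
after full input: {}  (accept=5 not in)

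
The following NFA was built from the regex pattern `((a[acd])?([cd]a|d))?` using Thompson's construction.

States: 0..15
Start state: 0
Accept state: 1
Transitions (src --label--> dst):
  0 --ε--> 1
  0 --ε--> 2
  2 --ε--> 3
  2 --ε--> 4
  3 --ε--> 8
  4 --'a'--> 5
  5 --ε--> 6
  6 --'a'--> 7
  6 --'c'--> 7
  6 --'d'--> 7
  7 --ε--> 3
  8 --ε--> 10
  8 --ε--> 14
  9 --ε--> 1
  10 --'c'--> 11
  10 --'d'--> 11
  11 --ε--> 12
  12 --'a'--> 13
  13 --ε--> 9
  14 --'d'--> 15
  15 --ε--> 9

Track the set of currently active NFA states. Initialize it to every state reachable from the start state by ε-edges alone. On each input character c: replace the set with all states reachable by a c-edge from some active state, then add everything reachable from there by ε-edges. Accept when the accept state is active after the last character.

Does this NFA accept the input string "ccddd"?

Answer: REJECT

Derivation:
initial (ε-close {0}): {0,1,2,3,4,8,10,14}
'c' @ 1: {11,12}
'c' @ 2: {}  — no active states
rest 'ddd' ignored (set empty)
after full input: {}  (accept=1 not in)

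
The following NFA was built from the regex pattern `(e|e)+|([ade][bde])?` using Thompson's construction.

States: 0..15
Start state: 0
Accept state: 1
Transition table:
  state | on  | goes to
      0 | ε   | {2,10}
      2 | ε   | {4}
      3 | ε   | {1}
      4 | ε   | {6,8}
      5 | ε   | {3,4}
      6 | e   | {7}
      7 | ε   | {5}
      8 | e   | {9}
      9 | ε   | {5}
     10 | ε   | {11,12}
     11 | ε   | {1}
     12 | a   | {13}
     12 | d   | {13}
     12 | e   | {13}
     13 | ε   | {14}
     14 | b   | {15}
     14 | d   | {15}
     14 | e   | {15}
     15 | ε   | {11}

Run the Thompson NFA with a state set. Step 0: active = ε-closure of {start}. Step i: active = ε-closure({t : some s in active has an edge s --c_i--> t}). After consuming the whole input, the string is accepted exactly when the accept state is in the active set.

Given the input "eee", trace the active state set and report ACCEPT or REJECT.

start: ε-closure({0}) = {0,1,2,4,6,8,10,11,12}
'e' @ 1: {1,3,4,5,6,7,8,9,13,14}  ✓accept
'e' @ 2: {1,3,4,5,6,7,8,9,11,15}  ✓accept
'e' @ 3: {1,3,4,5,6,7,8,9}  ✓accept
final: {1,3,4,5,6,7,8,9}; accept 1 in set

Answer: ACCEPT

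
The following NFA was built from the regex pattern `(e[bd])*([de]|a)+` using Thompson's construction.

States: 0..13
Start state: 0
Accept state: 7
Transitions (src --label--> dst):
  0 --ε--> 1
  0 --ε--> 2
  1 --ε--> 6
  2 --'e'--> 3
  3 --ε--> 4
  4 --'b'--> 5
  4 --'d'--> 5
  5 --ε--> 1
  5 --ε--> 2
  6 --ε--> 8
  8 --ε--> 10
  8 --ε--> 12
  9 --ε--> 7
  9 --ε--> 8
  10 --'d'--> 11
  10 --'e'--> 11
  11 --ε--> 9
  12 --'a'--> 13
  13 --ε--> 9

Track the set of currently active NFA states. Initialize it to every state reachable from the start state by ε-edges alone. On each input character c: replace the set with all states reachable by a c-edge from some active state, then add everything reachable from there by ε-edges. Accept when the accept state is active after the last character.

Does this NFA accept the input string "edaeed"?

Answer: ACCEPT

Trace:
initial (ε-close {0}): {0,1,2,6,8,10,12}
'e' @ 1: {3,4,7,8,9,10,11,12}  (accept∈set)
'd' @ 2: {1,2,5,6,7,8,9,10,11,12}  (accept∈set)
'a' @ 3: {7,8,9,10,12,13}  (accept∈set)
'e' @ 4: {7,8,9,10,11,12}  (accept∈set)
'e' @ 5: {7,8,9,10,11,12}  (accept∈set)
'd' @ 6: {7,8,9,10,11,12}  (accept∈set)
end set {7,8,9,10,11,12} — state 7 in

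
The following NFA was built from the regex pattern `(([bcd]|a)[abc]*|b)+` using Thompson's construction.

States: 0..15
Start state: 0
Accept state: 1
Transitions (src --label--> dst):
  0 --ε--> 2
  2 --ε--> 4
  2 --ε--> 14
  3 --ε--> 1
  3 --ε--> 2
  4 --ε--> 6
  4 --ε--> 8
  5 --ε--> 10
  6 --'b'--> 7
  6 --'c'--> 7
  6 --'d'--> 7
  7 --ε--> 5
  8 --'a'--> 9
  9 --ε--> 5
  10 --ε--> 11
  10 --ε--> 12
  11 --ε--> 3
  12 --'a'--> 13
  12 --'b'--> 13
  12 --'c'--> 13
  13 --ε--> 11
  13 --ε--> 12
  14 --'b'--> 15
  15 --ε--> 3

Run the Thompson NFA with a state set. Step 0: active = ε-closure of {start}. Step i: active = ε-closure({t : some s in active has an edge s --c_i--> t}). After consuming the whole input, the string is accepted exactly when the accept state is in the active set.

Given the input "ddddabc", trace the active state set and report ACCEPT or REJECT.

initial (ε-close {0}): {0,2,4,6,8,14}
'd' @ 1: {1,2,3,4,5,6,7,8,10,11,12,14}  [accepting]
'd' @ 2: {1,2,3,4,5,6,7,8,10,11,12,14}  [accepting]
'd' @ 3: {1,2,3,4,5,6,7,8,10,11,12,14}  [accepting]
'd' @ 4: {1,2,3,4,5,6,7,8,10,11,12,14}  [accepting]
'a' @ 5: {1,2,3,4,5,6,8,9,10,11,12,13,14}  [accepting]
'b' @ 6: {1,2,3,4,5,6,7,8,10,11,12,13,14,15}  [accepting]
'c' @ 7: {1,2,3,4,5,6,7,8,10,11,12,13,14}  [accepting]
end set {1,2,3,4,5,6,7,8,10,11,12,13,14} — state 1 in

Answer: ACCEPT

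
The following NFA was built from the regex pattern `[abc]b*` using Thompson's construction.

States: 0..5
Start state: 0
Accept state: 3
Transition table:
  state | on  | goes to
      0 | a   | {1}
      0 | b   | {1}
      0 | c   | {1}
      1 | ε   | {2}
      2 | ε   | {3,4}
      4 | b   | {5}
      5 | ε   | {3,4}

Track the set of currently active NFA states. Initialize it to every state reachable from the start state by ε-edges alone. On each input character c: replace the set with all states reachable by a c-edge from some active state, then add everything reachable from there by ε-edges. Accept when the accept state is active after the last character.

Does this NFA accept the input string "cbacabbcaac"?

Answer: REJECT

Derivation:
S₀ = ε-closure({0}) = {0}
'c' @ 1: {1,2,3,4}  [accepting]
'b' @ 2: {3,4,5}  [accepting]
'a' @ 3: {}  — no active states
rest 'cabbcaac' ignored (set empty)
final: {}; accept 3 not in set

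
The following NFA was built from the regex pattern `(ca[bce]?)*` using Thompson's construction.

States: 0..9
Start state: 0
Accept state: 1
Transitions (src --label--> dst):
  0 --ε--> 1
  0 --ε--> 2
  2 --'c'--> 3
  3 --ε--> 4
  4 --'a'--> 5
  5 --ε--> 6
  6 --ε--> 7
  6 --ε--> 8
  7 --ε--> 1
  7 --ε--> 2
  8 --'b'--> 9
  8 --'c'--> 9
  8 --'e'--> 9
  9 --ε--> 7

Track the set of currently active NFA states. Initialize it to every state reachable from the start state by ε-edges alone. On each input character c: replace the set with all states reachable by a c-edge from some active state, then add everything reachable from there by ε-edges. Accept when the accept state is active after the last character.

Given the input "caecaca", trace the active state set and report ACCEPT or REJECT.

initial (ε-close {0}): {0,1,2}
'c' @ 1: {3,4}
'a' @ 2: {1,2,5,6,7,8}  [accepting]
'e' @ 3: {1,2,7,9}  [accepting]
'c' @ 4: {3,4}
'a' @ 5: {1,2,5,6,7,8}  [accepting]
'c' @ 6: {1,2,3,4,7,9}  [accepting]
'a' @ 7: {1,2,5,6,7,8}  [accepting]
after full input: {1,2,5,6,7,8}  (accept=1 in)

Answer: ACCEPT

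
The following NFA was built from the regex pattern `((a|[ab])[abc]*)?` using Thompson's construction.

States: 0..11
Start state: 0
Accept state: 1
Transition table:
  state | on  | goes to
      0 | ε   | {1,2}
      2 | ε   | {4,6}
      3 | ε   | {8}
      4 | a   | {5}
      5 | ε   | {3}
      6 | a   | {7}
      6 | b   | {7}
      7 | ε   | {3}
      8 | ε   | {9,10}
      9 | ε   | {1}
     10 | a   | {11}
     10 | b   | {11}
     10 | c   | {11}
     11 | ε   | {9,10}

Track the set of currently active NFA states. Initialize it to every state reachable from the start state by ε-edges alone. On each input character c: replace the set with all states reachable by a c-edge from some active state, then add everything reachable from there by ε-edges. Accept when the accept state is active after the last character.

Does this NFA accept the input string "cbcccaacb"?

start: ε-closure({0}) = {0,1,2,4,6}
'c' @ 1: {}  — no active states
rest 'bcccaacb' ignored (set empty)
end set {} — state 1 not in

Answer: REJECT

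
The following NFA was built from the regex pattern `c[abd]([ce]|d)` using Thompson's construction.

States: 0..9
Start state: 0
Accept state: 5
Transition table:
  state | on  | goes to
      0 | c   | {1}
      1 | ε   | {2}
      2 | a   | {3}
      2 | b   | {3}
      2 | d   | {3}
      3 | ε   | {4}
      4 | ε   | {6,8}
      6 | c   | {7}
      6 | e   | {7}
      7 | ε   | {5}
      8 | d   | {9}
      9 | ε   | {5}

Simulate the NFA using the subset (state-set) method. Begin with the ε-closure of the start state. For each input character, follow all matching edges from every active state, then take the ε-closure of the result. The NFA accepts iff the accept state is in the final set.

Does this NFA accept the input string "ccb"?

start: ε-closure({0}) = {0}
'c' @ 1: {1,2}
'c' @ 2: {}  — state set empty
rest 'b' ignored (set empty)
end set {} — state 5 not in

Answer: REJECT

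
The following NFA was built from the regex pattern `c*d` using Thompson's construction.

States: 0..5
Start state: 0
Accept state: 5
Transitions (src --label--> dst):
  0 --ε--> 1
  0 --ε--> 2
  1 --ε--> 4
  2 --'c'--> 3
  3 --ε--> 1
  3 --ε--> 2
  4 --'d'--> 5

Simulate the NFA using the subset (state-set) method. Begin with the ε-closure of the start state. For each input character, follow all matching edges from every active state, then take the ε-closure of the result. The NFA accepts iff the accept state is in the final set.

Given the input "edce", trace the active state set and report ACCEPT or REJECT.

S₀ = ε-closure({0}) = {0,1,2,4}
'e' @ 1: {}  — state set empty
rest 'dce' ignored (set empty)
final: {}; accept 5 not in set

Answer: REJECT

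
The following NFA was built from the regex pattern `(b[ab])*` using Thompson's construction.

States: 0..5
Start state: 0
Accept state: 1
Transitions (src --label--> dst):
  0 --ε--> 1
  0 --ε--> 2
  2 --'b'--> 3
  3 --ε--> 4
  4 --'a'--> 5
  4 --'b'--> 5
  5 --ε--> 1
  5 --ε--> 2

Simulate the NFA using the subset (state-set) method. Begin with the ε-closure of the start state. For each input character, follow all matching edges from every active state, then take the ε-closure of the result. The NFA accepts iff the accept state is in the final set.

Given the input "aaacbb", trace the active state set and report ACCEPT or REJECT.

Answer: REJECT

Trace:
start: ε-closure({0}) = {0,1,2}
'a' @ 1: {}  — no active states
rest 'aacbb' ignored (set empty)
end set {} — state 1 not in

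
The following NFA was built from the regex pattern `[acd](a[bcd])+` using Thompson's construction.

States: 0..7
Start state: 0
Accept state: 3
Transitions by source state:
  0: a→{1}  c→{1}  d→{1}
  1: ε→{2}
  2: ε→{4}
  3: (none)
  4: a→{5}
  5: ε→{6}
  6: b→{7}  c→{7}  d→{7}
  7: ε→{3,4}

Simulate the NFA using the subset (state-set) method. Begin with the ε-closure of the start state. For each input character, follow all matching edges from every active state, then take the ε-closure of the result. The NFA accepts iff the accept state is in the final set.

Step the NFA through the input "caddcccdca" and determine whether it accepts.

S₀ = ε-closure({0}) = {0}
'c' @ 1: {1,2,4}
'a' @ 2: {5,6}
'd' @ 3: {3,4,7}  (accept∈set)
'd' @ 4: {}  — no active states
rest 'cccdca' ignored (set empty)
end set {} — state 3 not in

Answer: REJECT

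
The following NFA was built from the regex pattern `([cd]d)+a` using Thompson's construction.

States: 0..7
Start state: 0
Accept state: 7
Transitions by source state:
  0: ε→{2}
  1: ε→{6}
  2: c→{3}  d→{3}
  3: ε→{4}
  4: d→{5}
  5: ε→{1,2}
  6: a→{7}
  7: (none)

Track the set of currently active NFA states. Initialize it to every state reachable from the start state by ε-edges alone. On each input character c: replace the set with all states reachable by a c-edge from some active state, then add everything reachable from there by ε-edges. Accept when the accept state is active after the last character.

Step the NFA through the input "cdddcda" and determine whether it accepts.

initial (ε-close {0}): {0,2}
'c' @ 1: {3,4}
'd' @ 2: {1,2,5,6}
'd' @ 3: {3,4}
'd' @ 4: {1,2,5,6}
'c' @ 5: {3,4}
'd' @ 6: {1,2,5,6}
'a' @ 7: {7}  [accepting]
after full input: {7}  (accept=7 in)

Answer: ACCEPT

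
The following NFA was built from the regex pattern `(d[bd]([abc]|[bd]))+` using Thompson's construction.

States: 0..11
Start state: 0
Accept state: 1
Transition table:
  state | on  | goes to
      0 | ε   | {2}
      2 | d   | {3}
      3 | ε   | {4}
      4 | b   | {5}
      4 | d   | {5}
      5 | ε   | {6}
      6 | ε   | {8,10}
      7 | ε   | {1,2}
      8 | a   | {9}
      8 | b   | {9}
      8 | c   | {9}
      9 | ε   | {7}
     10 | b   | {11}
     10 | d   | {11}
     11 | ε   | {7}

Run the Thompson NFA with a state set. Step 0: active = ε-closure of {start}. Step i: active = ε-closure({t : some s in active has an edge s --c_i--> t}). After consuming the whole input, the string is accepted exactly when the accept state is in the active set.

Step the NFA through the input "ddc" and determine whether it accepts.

S₀ = ε-closure({0}) = {0,2}
'd' @ 1: {3,4}
'd' @ 2: {5,6,8,10}
'c' @ 3: {1,2,7,9}  (accept∈set)
after full input: {1,2,7,9}  (accept=1 in)

Answer: ACCEPT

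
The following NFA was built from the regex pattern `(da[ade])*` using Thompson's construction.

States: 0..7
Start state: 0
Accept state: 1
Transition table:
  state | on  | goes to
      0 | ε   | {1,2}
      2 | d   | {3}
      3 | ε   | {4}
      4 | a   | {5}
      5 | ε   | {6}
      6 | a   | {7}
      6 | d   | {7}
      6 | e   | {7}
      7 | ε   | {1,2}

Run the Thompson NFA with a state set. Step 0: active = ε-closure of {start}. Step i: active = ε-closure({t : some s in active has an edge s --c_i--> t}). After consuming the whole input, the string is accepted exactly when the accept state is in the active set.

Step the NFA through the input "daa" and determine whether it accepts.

Answer: ACCEPT

Derivation:
start: ε-closure({0}) = {0,1,2}
'd' @ 1: {3,4}
'a' @ 2: {5,6}
'a' @ 3: {1,2,7}  (accept∈set)
end set {1,2,7} — state 1 in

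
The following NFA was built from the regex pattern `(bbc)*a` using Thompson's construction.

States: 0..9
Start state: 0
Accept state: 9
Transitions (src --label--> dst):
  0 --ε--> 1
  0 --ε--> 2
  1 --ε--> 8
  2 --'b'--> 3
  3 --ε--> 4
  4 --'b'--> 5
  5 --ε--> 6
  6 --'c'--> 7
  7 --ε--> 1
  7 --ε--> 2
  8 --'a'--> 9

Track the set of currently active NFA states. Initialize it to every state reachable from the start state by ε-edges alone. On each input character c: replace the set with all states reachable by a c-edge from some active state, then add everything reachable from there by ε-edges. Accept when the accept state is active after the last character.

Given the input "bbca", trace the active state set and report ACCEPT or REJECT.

initial (ε-close {0}): {0,1,2,8}
'b' @ 1: {3,4}
'b' @ 2: {5,6}
'c' @ 3: {1,2,7,8}
'a' @ 4: {9}  [accepting]
after full input: {9}  (accept=9 in)

Answer: ACCEPT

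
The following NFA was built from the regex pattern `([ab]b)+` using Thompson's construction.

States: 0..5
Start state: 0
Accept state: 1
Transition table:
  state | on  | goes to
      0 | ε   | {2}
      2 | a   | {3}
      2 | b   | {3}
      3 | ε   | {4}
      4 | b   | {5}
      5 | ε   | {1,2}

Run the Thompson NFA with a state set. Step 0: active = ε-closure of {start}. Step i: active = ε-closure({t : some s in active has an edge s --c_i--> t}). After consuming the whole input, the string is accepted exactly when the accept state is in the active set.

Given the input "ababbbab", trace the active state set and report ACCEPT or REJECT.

S₀ = ε-closure({0}) = {0,2}
'a' @ 1: {3,4}
'b' @ 2: {1,2,5}  ✓accept
'a' @ 3: {3,4}
'b' @ 4: {1,2,5}  ✓accept
'b' @ 5: {3,4}
'b' @ 6: {1,2,5}  ✓accept
'a' @ 7: {3,4}
'b' @ 8: {1,2,5}  ✓accept
after full input: {1,2,5}  (accept=1 in)

Answer: ACCEPT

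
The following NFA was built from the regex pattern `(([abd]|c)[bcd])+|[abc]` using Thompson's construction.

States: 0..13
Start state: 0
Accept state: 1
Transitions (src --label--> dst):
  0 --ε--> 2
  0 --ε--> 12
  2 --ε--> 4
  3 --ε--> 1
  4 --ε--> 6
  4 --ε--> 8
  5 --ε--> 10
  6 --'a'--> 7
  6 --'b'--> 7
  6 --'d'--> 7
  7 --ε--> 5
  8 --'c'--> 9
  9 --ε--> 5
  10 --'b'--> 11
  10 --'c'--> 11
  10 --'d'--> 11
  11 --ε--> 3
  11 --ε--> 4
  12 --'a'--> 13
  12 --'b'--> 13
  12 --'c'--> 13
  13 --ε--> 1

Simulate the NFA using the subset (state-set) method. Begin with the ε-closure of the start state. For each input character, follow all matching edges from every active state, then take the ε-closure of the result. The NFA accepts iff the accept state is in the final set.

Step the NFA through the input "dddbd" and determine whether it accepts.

S₀ = ε-closure({0}) = {0,2,4,6,8,12}
'd' @ 1: {5,7,10}
'd' @ 2: {1,3,4,6,8,11}  (accept∈set)
'd' @ 3: {5,7,10}
'b' @ 4: {1,3,4,6,8,11}  (accept∈set)
'd' @ 5: {5,7,10}
end set {5,7,10} — state 1 not in

Answer: REJECT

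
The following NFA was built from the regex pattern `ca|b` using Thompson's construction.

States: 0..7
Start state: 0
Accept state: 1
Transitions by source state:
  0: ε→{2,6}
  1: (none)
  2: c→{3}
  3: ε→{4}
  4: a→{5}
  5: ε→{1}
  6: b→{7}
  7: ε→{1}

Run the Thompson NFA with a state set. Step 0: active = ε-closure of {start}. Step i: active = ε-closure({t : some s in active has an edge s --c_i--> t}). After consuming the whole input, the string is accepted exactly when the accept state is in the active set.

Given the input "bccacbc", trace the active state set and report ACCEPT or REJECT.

Answer: REJECT

Steps:
initial (ε-close {0}): {0,2,6}
'b' @ 1: {1,7}  [accepting]
'c' @ 2: {}  — state set empty
rest 'cacbc' ignored (set empty)
final: {}; accept 1 not in set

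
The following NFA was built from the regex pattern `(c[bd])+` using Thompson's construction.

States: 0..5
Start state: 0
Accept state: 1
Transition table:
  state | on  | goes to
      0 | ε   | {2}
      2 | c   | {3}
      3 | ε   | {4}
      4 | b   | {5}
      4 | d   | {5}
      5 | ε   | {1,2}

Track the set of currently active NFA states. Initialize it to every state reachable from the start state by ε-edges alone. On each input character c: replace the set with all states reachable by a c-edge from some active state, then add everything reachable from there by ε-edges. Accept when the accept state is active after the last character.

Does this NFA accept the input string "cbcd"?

initial (ε-close {0}): {0,2}
'c' @ 1: {3,4}
'b' @ 2: {1,2,5}  (accept∈set)
'c' @ 3: {3,4}
'd' @ 4: {1,2,5}  (accept∈set)
after full input: {1,2,5}  (accept=1 in)

Answer: ACCEPT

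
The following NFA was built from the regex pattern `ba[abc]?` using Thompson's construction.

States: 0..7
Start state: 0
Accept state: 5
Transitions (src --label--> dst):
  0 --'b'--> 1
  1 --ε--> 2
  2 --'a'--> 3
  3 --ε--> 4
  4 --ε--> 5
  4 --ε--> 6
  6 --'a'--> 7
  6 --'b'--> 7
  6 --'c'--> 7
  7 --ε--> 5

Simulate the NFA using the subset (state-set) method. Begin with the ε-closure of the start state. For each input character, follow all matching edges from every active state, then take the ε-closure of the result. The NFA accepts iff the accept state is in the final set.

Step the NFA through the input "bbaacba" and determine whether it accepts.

Answer: REJECT

Derivation:
S₀ = ε-closure({0}) = {0}
'b' @ 1: {1,2}
'b' @ 2: {}  — state set empty
rest 'aacba' ignored (set empty)
end set {} — state 5 not in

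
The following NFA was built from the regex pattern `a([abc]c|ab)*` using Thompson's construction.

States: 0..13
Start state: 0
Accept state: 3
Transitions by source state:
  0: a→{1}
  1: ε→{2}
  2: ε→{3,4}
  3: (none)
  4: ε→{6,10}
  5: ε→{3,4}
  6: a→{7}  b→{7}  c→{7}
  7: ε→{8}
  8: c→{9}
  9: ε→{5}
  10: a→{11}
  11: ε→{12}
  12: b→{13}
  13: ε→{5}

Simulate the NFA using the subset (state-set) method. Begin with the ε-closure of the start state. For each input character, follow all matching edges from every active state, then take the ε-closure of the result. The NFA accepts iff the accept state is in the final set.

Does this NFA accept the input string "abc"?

Answer: ACCEPT

Trace:
initial (ε-close {0}): {0}
'a' @ 1: {1,2,3,4,6,10}  (accept∈set)
'b' @ 2: {7,8}
'c' @ 3: {3,4,5,6,9,10}  (accept∈set)
end set {3,4,5,6,9,10} — state 3 in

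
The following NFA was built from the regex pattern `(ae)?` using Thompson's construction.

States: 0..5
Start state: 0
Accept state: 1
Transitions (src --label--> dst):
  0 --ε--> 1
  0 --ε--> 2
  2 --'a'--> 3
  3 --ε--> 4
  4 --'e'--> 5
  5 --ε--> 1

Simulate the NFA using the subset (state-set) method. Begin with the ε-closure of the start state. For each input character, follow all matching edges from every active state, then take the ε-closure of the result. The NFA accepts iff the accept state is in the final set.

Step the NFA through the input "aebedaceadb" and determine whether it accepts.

Answer: REJECT

Derivation:
initial (ε-close {0}): {0,1,2}
'a' @ 1: {3,4}
'e' @ 2: {1,5}  ✓accept
'b' @ 3: {}  — state set empty
rest 'edaceadb' ignored (set empty)
after full input: {}  (accept=1 not in)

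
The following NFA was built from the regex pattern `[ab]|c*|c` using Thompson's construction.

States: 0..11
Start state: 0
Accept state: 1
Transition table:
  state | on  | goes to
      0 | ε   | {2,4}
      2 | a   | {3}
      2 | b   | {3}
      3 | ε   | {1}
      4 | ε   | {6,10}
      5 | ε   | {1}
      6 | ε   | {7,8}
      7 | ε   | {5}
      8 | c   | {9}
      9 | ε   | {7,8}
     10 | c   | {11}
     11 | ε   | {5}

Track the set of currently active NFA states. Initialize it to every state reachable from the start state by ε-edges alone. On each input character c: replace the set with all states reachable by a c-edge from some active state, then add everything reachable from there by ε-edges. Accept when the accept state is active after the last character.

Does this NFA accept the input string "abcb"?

Answer: REJECT

Steps:
initial (ε-close {0}): {0,1,2,4,5,6,7,8,10}
'a' @ 1: {1,3}  [accepting]
'b' @ 2: {}  — dead — no transitions
rest 'cb' ignored (set empty)
final: {}; accept 1 not in set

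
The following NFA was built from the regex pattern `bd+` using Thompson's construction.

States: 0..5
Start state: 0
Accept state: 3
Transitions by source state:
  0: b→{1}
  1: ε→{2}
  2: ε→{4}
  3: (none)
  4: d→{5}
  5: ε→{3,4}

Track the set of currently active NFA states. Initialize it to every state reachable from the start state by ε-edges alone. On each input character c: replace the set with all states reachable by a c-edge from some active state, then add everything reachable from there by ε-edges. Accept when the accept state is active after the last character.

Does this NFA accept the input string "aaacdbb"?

start: ε-closure({0}) = {0}
'a' @ 1: {}  — state set empty
rest 'aacdbb' ignored (set empty)
after full input: {}  (accept=3 not in)

Answer: REJECT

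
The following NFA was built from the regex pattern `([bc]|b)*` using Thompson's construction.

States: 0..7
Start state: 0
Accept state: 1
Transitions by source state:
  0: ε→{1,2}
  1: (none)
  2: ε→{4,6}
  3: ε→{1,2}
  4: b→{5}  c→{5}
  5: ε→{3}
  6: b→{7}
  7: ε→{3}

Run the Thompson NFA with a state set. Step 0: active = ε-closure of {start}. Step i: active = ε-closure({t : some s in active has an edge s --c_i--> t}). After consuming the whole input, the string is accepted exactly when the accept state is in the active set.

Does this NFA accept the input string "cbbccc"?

start: ε-closure({0}) = {0,1,2,4,6}
'c' @ 1: {1,2,3,4,5,6}  ✓accept
'b' @ 2: {1,2,3,4,5,6,7}  ✓accept
'b' @ 3: {1,2,3,4,5,6,7}  ✓accept
'c' @ 4: {1,2,3,4,5,6}  ✓accept
'c' @ 5: {1,2,3,4,5,6}  ✓accept
'c' @ 6: {1,2,3,4,5,6}  ✓accept
end set {1,2,3,4,5,6} — state 1 in

Answer: ACCEPT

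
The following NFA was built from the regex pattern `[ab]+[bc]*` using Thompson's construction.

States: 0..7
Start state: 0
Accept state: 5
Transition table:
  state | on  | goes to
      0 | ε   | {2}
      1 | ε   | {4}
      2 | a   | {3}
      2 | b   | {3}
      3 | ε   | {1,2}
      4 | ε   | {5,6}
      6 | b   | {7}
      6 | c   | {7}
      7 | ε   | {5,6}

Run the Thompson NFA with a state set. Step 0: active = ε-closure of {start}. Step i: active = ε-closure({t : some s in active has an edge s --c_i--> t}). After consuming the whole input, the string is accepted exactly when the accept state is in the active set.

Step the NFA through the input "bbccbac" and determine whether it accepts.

Answer: REJECT

Derivation:
initial (ε-close {0}): {0,2}
'b' @ 1: {1,2,3,4,5,6}  ✓accept
'b' @ 2: {1,2,3,4,5,6,7}  ✓accept
'c' @ 3: {5,6,7}  ✓accept
'c' @ 4: {5,6,7}  ✓accept
'b' @ 5: {5,6,7}  ✓accept
'a' @ 6: {}  — dead — no transitions
rest 'c' ignored (set empty)
end set {} — state 5 not in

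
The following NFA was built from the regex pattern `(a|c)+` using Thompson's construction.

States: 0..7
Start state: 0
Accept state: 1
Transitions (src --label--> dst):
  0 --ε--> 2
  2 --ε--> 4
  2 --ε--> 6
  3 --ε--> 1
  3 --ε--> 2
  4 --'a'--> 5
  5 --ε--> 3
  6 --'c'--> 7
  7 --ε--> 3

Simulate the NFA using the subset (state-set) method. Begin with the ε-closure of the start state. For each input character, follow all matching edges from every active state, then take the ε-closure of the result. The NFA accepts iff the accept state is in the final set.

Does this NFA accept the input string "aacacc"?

Answer: ACCEPT

Trace:
S₀ = ε-closure({0}) = {0,2,4,6}
'a' @ 1: {1,2,3,4,5,6}  [accepting]
'a' @ 2: {1,2,3,4,5,6}  [accepting]
'c' @ 3: {1,2,3,4,6,7}  [accepting]
'a' @ 4: {1,2,3,4,5,6}  [accepting]
'c' @ 5: {1,2,3,4,6,7}  [accepting]
'c' @ 6: {1,2,3,4,6,7}  [accepting]
end set {1,2,3,4,6,7} — state 1 in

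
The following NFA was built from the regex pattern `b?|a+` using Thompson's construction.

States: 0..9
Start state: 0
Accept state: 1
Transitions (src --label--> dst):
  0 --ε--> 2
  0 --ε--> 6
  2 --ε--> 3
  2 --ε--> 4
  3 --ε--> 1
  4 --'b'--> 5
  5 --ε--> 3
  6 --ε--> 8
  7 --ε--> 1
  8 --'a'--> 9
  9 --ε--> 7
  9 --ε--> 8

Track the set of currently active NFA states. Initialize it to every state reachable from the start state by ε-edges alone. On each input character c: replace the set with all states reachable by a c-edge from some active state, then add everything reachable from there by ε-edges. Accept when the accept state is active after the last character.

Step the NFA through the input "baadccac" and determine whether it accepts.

Answer: REJECT

Trace:
S₀ = ε-closure({0}) = {0,1,2,3,4,6,8}
'b' @ 1: {1,3,5}  [accepting]
'a' @ 2: {}  — no active states
rest 'adccac' ignored (set empty)
after full input: {}  (accept=1 not in)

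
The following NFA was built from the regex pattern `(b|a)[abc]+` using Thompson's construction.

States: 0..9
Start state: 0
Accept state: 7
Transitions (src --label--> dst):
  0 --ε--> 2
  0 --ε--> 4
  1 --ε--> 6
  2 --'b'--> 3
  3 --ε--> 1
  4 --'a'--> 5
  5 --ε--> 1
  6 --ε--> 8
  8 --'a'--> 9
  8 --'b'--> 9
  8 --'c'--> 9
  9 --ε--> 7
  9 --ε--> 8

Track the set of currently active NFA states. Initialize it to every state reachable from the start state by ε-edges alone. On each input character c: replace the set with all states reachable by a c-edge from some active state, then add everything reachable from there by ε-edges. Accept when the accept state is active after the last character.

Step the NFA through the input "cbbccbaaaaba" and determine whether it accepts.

Answer: REJECT

Trace:
initial (ε-close {0}): {0,2,4}
'c' @ 1: {}  — state set empty
rest 'bbccbaaaaba' ignored (set empty)
after full input: {}  (accept=7 not in)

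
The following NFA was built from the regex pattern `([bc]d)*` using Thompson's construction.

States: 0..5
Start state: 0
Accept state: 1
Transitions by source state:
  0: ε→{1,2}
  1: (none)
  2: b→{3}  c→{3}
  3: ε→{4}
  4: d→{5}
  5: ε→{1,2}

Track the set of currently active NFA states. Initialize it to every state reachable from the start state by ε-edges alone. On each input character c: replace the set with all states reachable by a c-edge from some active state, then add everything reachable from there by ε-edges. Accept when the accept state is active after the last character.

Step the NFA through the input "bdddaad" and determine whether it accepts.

start: ε-closure({0}) = {0,1,2}
'b' @ 1: {3,4}
'd' @ 2: {1,2,5}  ✓accept
'd' @ 3: {}  — dead — no transitions
rest 'daad' ignored (set empty)
after full input: {}  (accept=1 not in)

Answer: REJECT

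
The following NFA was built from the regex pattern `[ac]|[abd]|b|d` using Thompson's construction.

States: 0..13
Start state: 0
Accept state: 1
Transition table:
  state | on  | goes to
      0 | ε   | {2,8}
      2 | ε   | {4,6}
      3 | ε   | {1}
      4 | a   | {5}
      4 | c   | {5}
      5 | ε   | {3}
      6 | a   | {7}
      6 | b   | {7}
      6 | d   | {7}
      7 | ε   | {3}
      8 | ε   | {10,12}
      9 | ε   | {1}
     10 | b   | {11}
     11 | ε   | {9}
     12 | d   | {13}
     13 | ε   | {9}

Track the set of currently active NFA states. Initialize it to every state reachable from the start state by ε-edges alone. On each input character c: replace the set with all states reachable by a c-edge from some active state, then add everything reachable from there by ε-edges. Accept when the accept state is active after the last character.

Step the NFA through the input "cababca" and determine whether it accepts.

Answer: REJECT

Steps:
S₀ = ε-closure({0}) = {0,2,4,6,8,10,12}
'c' @ 1: {1,3,5}  ✓accept
'a' @ 2: {}  — state set empty
rest 'babca' ignored (set empty)
end set {} — state 1 not in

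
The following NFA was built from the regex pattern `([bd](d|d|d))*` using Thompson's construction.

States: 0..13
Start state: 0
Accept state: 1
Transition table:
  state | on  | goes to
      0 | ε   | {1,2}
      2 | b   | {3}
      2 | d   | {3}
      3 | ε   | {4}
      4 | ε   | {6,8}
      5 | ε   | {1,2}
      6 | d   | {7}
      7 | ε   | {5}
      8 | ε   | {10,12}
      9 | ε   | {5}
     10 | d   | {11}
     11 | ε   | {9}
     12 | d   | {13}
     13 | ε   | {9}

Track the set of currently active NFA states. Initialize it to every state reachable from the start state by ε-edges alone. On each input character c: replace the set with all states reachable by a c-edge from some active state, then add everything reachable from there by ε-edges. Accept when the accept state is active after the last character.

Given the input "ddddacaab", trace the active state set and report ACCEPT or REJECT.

Answer: REJECT

Derivation:
S₀ = ε-closure({0}) = {0,1,2}
'd' @ 1: {3,4,6,8,10,12}
'd' @ 2: {1,2,5,7,9,11,13}  (accept∈set)
'd' @ 3: {3,4,6,8,10,12}
'd' @ 4: {1,2,5,7,9,11,13}  (accept∈set)
'a' @ 5: {}  — state set empty
rest 'caab' ignored (set empty)
final: {}; accept 1 not in set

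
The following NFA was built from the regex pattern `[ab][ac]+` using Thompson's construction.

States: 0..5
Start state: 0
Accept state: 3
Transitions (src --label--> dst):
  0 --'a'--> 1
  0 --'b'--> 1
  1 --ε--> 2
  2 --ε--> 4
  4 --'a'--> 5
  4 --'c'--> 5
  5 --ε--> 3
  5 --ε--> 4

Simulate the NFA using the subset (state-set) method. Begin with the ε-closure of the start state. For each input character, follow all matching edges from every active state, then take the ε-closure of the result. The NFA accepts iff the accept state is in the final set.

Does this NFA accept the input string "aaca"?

start: ε-closure({0}) = {0}
'a' @ 1: {1,2,4}
'a' @ 2: {3,4,5}  ✓accept
'c' @ 3: {3,4,5}  ✓accept
'a' @ 4: {3,4,5}  ✓accept
after full input: {3,4,5}  (accept=3 in)

Answer: ACCEPT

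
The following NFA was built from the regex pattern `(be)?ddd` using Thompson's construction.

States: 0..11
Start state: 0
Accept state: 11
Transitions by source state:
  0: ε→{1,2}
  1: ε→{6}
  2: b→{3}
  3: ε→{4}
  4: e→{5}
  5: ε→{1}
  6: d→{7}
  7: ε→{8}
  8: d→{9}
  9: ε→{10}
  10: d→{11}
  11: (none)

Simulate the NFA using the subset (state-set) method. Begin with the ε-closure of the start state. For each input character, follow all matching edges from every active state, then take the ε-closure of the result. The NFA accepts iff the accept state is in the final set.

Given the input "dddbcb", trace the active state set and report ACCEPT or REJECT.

initial (ε-close {0}): {0,1,2,6}
'd' @ 1: {7,8}
'd' @ 2: {9,10}
'd' @ 3: {11}  ✓accept
'b' @ 4: {}  — dead — no transitions
rest 'cb' ignored (set empty)
end set {} — state 11 not in

Answer: REJECT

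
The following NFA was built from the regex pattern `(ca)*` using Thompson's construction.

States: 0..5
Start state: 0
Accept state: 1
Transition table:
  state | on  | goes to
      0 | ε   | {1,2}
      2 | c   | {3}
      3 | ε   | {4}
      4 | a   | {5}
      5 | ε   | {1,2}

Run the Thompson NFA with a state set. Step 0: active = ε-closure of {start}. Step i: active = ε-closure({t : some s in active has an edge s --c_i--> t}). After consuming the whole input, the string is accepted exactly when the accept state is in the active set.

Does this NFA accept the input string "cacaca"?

Answer: ACCEPT

Derivation:
S₀ = ε-closure({0}) = {0,1,2}
'c' @ 1: {3,4}
'a' @ 2: {1,2,5}  (accept∈set)
'c' @ 3: {3,4}
'a' @ 4: {1,2,5}  (accept∈set)
'c' @ 5: {3,4}
'a' @ 6: {1,2,5}  (accept∈set)
final: {1,2,5}; accept 1 in set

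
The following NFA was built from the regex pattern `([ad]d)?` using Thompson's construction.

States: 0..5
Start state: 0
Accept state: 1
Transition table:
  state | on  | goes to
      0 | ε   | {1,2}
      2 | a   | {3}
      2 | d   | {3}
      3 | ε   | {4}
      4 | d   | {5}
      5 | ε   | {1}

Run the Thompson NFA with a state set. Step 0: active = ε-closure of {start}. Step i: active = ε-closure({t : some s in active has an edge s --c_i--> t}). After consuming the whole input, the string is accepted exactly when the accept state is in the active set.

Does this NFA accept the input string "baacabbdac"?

start: ε-closure({0}) = {0,1,2}
'b' @ 1: {}  — dead — no transitions
rest 'aacabbdac' ignored (set empty)
after full input: {}  (accept=1 not in)

Answer: REJECT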